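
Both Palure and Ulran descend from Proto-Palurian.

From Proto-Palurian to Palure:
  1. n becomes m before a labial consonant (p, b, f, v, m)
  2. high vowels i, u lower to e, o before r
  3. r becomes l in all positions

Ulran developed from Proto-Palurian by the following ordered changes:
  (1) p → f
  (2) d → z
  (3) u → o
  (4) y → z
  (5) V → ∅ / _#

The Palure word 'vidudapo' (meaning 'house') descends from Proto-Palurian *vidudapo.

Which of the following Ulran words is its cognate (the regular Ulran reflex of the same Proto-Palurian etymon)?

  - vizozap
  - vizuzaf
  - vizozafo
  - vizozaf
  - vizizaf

Ulran: *vidudapo
  vidudapo → vidudafo   [unconditioned shift]
  vidudafo → vizuzafo   [unconditioned shift]
  vizuzafo → vizozafo   [vowel merger]
  vizozafo (rule 4 does not apply)
  vizozafo → vizozaf   [apocope]
  giving Ulran vizozaf.
The other candidates each miss or misapply at least one Ulran change.

vizozaf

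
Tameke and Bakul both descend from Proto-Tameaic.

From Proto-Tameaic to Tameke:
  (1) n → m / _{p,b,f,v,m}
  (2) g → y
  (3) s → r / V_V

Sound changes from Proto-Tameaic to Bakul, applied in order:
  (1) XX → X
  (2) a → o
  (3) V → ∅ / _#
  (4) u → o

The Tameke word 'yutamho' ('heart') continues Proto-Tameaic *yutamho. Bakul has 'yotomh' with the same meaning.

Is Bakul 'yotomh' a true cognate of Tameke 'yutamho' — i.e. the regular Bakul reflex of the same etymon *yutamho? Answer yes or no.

Derive the expected Bakul reflex of *yutamho:
Bakul: start from *yutamho.
  rule 1: no change — yutamho
  rule 2 (vowel merger): yutamho → yutomho
  rule 3 (apocope): yutomho → yutomh
  rule 4 (vowel merger): yutomh → yotomh
  ⇒ Bakul yotomh
Bakul 'yotomh' matches the regular reflex exactly, so the pair is cognate.

yes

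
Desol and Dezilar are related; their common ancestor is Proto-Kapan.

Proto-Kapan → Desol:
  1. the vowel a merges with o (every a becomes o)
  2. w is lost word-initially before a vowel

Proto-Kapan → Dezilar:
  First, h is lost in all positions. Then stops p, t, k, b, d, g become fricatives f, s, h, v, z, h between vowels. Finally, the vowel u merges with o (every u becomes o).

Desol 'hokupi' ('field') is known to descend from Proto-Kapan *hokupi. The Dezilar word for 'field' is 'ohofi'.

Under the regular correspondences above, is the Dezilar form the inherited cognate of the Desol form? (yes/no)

Derive the expected Dezilar reflex of *hokupi:
Dezilar: start from *hokupi.
  rule 1 (h-loss): hokupi → okupi
  rule 2 (intervocalic lenition): okupi → ohufi
  rule 3 (vowel merger): ohufi → ohofi
  ⇒ Dezilar ohofi
Dezilar 'ohofi' matches the regular reflex exactly, so the pair is cognate.

yes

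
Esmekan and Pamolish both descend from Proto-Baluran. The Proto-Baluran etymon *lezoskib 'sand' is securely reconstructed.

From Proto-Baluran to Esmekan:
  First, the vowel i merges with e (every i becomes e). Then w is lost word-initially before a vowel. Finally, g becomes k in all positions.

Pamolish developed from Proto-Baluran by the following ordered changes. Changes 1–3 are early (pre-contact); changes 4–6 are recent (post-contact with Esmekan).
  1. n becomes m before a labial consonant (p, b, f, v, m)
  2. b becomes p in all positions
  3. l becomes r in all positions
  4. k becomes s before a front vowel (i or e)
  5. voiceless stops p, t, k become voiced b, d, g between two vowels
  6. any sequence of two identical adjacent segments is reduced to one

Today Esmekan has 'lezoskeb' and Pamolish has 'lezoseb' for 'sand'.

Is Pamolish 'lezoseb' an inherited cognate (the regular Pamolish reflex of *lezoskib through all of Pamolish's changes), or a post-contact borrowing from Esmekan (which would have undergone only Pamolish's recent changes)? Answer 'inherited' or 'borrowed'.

borrowed

If inherited, *lezoskib would pass through all of Pamolish's changes:
Pamolish: start from *lezoskib.
  rule 1: no change — lezoskib
  rule 2 (unconditioned shift): lezoskib → lezoskip
  rule 3 (unconditioned shift): lezoskip → rezoskip
  rule 4 (palatalisation): rezoskip → rezossip
  rule 5: no change — rezossip
  rule 6 (degemination): rezossip → rezosip
  ⇒ Pamolish rezosip
If borrowed from Esmekan 'lezoskeb' after the early changes, it would undergo only the recent ones:
  rule 4 (palatalisation): lezoskeb → lezosseb
  rule 5 (intervocalic voicing): no change (lezosseb)
  rule 6 (degemination): lezosseb → lezoseb
  ⇒ as a loan: lezoseb
Pamolish 'lezoseb' matches the loan outcome 'lezoseb', not the inherited 'rezosip' — it skipped the early Pamolish changes, so it was borrowed from Esmekan.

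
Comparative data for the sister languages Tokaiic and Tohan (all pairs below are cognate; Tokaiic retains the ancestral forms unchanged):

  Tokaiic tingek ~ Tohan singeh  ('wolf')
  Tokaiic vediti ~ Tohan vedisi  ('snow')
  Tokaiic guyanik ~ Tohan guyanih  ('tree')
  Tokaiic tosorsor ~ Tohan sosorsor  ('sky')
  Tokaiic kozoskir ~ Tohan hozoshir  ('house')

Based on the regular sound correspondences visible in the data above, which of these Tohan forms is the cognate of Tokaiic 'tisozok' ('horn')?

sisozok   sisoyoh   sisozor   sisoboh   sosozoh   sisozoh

sisozoh

tingek ~ singeh — Tokaiic t corresponds to Tohan s word-initially before a front vowel.
tingek ~ singeh, guyanik ~ guyanih — Tokaiic k corresponds to Tohan h word-finally.
Applying these to Tokaiic 'tisozok':
  tisozok → sisozok   (t→s word-initially before a front vowel)
  sisozok → sisozoh   (k→h word-finally)
So the Tohan cognate is 'sisozoh'.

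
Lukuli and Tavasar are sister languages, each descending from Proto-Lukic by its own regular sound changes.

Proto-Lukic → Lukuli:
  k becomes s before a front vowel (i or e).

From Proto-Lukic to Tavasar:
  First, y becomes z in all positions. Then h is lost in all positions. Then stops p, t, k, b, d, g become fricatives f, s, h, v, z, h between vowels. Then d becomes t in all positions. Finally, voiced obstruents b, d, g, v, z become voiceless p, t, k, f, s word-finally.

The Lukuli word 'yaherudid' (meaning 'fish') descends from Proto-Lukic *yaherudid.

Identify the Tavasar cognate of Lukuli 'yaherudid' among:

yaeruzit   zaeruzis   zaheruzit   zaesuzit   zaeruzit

Tavasar: *yaherudid
  yaherudid → zaherudid   [unconditioned shift]
  zaherudid → zaerudid   [h-loss]
  zaerudid → zaeruzid   [intervocalic lenition]
  zaeruzid → zaeruzit   [unconditioned shift]
  zaeruzit (rule 5 does not apply)
  giving Tavasar zaeruzit.
The other candidates each miss or misapply at least one Tavasar change.

zaeruzit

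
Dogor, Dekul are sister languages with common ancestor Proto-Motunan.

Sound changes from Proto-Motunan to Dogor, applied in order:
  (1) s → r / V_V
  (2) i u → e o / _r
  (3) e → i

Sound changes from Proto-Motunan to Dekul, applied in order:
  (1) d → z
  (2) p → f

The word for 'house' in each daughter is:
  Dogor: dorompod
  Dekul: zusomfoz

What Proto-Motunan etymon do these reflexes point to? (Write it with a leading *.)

*dusompod

Position 3: Dogor has r, Dekul has s. Dekul preserves s here (none of its changes turn any other segment into s), so the proto-segment is *s.
Position 1: Dogor has d, Dekul has z. Dogor preserves d here (none of its changes turn any other segment into d), so the proto-segment is *d.
Verify the candidate proto-form against each daughter:
Dogor: *dusompod > durompod > dorompod  (by rhotacism, pre-rhotic lowering)
Dekul: start from *dusompod.
  rule 1 (unconditioned shift): dusompod → zusompoz
  rule 2 (unconditioned shift): zusompoz → zusomfoz
  ⇒ Dekul zusomfoz
Only *dusompod yields all of Dogor dorompod, Dekul zusomfoz.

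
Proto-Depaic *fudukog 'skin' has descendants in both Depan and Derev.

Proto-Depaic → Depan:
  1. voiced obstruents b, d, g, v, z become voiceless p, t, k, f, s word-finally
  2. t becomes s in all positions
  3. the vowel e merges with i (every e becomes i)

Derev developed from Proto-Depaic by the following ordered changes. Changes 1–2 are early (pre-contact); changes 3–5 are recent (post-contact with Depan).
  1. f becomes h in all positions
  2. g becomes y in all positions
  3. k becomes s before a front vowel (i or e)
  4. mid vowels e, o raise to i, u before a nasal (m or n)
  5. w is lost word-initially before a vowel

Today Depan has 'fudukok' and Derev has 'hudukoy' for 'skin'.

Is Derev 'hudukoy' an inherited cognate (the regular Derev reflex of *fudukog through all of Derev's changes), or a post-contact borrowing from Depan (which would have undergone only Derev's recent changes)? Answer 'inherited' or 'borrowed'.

inherited

If inherited, *fudukog would pass through all of Derev's changes:
Derev: start from *fudukog.
  rule 1 (unconditioned shift): fudukog → hudukog
  rule 2 (unconditioned shift): hudukog → hudukoy
  rule 3: no change — hudukoy
  rule 4: no change — hudukoy
  rule 5: no change — hudukoy
  ⇒ Derev hudukoy
If borrowed from Depan 'fudukok' after the early changes, it would undergo only the recent ones:
  rule 3 (palatalisation): no change (fudukok)
  rule 4 (pre-nasal raising): no change (fudukok)
  rule 5 (glide loss): no change (fudukok)
  ⇒ as a loan: fudukok
Derev 'hudukoy' matches the inherited outcome exactly, so it is an inherited cognate, not a loan.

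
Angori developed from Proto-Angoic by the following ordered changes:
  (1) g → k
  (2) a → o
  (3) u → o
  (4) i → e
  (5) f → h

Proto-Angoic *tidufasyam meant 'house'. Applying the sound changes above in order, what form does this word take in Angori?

Angori: start from *tidufasyam.
  rule 1: no change — tidufasyam
  rule 2 (vowel merger): tidufasyam → tidufosyom
  rule 3 (vowel merger): tidufosyom → tidofosyom
  rule 4 (vowel merger): tidofosyom → tedofosyom
  rule 5 (unconditioned shift): tedofosyom → tedohosyom
  ⇒ Angori tedohosyom

tedohosyom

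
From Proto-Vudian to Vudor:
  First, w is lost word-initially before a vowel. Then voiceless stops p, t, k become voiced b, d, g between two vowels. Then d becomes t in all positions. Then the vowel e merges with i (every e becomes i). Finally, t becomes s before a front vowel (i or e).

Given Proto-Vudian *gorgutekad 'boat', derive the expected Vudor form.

Vudor: start from *gorgutekad.
  rule 1: no change — gorgutekad
  rule 2 (intervocalic voicing): gorgutekad → gorgudegad
  rule 3 (unconditioned shift): gorgudegad → gorgutegat
  rule 4 (vowel merger): gorgutegat → gorgutigat
  rule 5 (palatalisation): gorgutigat → gorgusigat
  ⇒ Vudor gorgusigat

gorgusigat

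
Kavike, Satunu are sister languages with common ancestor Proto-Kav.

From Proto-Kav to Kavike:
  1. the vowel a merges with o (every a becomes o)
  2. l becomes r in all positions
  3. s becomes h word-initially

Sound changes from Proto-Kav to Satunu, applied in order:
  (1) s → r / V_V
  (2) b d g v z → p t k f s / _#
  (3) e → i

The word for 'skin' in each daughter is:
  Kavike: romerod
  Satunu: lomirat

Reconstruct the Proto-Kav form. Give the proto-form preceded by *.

*lomerad

Position 4: Kavike has e, Satunu has i. Kavike preserves e here (none of its changes turn any other segment into e), so the proto-segment is *e.
Position 7: Kavike has d, Satunu has t. Kavike preserves d here (none of its changes turn any other segment into d), so the proto-segment is *d.
This points to *lomerad. Verify forward in each daughter:
Kavike: start from *lomerad.
  rule 1 (vowel merger): lomerad → lomerod
  rule 2 (unconditioned shift): lomerod → romerod
  rule 3: no change — romerod
  ⇒ Kavike romerod
Satunu: start from *lomerad.
  rule 1: no change — lomerad
  rule 2 (final devoicing): lomerad → lomerat
  rule 3 (vowel merger): lomerat → lomirat
  ⇒ Satunu lomirat
*lomerad is the unique common source.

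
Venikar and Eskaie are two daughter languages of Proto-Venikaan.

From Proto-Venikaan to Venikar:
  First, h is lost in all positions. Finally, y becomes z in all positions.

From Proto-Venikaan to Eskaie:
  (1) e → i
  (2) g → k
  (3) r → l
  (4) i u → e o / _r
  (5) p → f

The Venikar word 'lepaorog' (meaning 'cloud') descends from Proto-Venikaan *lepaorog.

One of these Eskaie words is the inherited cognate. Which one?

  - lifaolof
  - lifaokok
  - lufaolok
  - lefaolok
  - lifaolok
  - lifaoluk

lifaolok

Eskaie: *lepaorog
  lepaorog → lipaorog   [vowel merger]
  lipaorog → lipaorok   [unconditioned shift]
  lipaorok → lipaolok   [unconditioned shift]
  lipaolok (rule 4 does not apply)
  lipaolok → lifaolok   [unconditioned shift]
  giving Eskaie lifaolok.
Among the options, 'lifaolok' alone shows every Eskaie change applied in order.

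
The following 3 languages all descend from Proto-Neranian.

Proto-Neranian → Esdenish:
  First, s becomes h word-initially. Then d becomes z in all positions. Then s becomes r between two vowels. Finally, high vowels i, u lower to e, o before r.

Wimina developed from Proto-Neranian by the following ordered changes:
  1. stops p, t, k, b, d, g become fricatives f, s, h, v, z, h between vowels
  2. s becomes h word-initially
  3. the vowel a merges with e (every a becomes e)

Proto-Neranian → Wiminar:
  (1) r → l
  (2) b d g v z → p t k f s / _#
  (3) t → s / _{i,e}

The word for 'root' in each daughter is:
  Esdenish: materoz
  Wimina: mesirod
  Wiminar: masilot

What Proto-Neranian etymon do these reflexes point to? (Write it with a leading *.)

Position 2: Esdenish has a, Wimina has e, Wiminar has a. Esdenish preserves a here (none of its changes turn any other segment into a), so the proto-segment is *a.
Position 4: Esdenish has e, Wimina has i, Wiminar has i. Wimina preserves i here (none of its changes turn any other segment into i), so the proto-segment is *i.
Position 5: Esdenish has r, Wimina has r, Wiminar has l. Wimina preserves r here (none of its changes turn any other segment into r), so the proto-segment is *r.
Continuing position by position gives *matirod; check it forward:
Esdenish: *matirod
  matirod (rule 1 does not apply)
  matirod → matiroz   [unconditioned shift]
  matiroz (rule 3 does not apply)
  matiroz → materoz   [pre-rhotic lowering]
  giving Esdenish materoz.
Wimina: *matirod > masirod > mesirod  (by intervocalic lenition, vowel merger)
Wiminar: *matirod
  matirod → matilod   [unconditioned shift]
  matilod → matilot   [final devoicing]
  matilot → masilot   [palatalisation]
  giving Wiminar masilot.
*matirod is the unique common source.

*matirod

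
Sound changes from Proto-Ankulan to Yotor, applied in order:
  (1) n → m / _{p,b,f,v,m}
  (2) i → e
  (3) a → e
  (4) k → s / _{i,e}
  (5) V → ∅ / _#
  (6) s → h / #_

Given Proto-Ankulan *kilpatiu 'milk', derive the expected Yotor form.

Yotor: *kilpatiu
  kilpatiu (rule 1 does not apply)
  kilpatiu → kelpateu   [vowel merger]
  kelpateu → kelpeteu   [vowel merger]
  kelpeteu → selpeteu   [palatalisation]
  selpeteu → selpete   [apocope]
  selpete → helpete   [debuccalisation]
  giving Yotor helpete.

helpete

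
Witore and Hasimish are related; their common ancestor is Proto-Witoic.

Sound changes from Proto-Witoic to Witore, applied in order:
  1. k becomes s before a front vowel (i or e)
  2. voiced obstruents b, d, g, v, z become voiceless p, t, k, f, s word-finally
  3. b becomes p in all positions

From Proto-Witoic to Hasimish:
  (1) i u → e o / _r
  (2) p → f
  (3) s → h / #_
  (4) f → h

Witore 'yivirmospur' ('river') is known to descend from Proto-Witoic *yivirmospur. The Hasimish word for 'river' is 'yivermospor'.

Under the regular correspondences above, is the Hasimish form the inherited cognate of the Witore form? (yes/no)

Derive the expected Hasimish reflex of *yivirmospur:
Hasimish: start from *yivirmospur.
  rule 1 (pre-rhotic lowering): yivirmospur → yivermospor
  rule 2 (unconditioned shift): yivermospor → yivermosfor
  rule 3: no change — yivermosfor
  rule 4 (unconditioned shift): yivermosfor → yivermoshor
  ⇒ Hasimish yivermoshor
The regular Hasimish reflex would be 'yivermoshor', but the attested form is 'yivermospor'. The correspondence is irregular, so they are not cognates (the Hasimish form has a different source).

no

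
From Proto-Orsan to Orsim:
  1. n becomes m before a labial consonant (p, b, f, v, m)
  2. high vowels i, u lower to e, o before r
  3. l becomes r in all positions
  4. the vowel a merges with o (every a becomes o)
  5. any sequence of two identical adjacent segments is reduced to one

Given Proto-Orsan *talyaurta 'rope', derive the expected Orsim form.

toryorto

Orsim: *talyaurta
  talyaurta (rule 1 does not apply)
  talyaurta → talyaorta   [pre-rhotic lowering]
  talyaorta → taryaorta   [unconditioned shift]
  taryaorta → toryoorto   [vowel merger]
  toryoorto → toryorto   [degemination]
  giving Orsim toryorto.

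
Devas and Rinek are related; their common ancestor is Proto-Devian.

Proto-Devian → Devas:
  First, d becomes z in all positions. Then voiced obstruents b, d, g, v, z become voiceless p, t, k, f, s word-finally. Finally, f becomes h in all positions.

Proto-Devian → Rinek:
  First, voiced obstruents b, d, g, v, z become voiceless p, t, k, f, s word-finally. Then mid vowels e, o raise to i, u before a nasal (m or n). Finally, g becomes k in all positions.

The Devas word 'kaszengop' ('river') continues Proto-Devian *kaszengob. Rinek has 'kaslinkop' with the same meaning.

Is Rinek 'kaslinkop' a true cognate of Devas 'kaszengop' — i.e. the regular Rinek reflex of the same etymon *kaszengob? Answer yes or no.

Derive the expected Rinek reflex of *kaszengob:
Rinek: *kaszengob > kaszengop > kaszingop > kaszinkop  (by final devoicing, pre-nasal raising, unconditioned shift)
The regular Rinek reflex would be 'kaszinkop', but the attested form is 'kaslinkop'. The correspondence is irregular, so they are not cognates (the Rinek form has a different source).

no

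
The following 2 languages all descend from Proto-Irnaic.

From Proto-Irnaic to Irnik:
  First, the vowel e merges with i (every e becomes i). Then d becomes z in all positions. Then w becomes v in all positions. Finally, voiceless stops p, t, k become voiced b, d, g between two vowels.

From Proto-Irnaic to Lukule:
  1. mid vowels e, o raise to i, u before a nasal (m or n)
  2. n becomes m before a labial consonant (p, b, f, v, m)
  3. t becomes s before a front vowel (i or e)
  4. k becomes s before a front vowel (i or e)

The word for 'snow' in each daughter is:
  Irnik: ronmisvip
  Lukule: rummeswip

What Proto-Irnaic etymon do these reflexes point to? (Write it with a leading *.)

Position 7: Irnik has v, Lukule has w. Lukule preserves w here (none of its changes turn any other segment into w), so the proto-segment is *w.
Position 2: Irnik has o, Lukule has u. Irnik preserves o here (none of its changes turn any other segment into o), so the proto-segment is *o.
Position 3: Irnik has n, Lukule has m. Irnik preserves n here (none of its changes turn any other segment into n), so the proto-segment is *n.
Verify the candidate proto-form against each daughter:
Irnik: start from *ronmeswip.
  rule 1 (vowel merger): ronmeswip → ronmiswip
  rule 2: no change — ronmiswip
  rule 3 (unconditioned shift): ronmiswip → ronmisvip
  rule 4: no change — ronmisvip
  ⇒ Irnik ronmisvip
Lukule: *ronmeswip
  ronmeswip → runmeswip   [pre-nasal raising]
  runmeswip → rummeswip   [nasal place assimilation]
  rummeswip (rule 3 does not apply)
  rummeswip (rule 4 does not apply)
  giving Lukule rummeswip.
*ronmeswip is the unique common source.

*ronmeswip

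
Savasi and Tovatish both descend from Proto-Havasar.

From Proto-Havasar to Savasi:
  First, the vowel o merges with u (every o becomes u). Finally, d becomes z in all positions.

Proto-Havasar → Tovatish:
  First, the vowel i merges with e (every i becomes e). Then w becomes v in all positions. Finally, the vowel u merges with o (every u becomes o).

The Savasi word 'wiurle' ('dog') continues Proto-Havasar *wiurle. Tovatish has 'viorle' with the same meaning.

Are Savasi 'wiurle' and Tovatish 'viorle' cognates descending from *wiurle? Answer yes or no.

Derive the expected Tovatish reflex of *wiurle:
Tovatish: *wiurle > weurle > veurle > veorle  (by vowel merger, unconditioned shift, vowel merger)
The regular Tovatish reflex would be 'veorle', but the attested form is 'viorle'. The correspondence is irregular, so they are not cognates (the Tovatish form has a different source).

no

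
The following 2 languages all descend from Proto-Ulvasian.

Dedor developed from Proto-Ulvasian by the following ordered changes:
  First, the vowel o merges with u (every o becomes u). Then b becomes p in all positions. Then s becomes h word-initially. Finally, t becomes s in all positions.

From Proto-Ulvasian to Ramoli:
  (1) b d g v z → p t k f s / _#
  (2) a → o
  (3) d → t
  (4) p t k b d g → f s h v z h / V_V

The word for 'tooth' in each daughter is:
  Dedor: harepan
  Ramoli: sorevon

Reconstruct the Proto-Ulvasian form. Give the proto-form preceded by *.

Position 5: Dedor has p, Ramoli has v. Taking the neighbouring segments as reconstructed: Dedor p could go back to *p or *b; Ramoli v could go back to *b or *v — the one source consistent with every daughter is *b.
Position 1: Dedor has h, Ramoli has s. Taking the neighbouring segments as reconstructed: Dedor h could go back to *s or *h; Ramoli s can only go back to *s — the one source consistent with every daughter is *s.
Position 2: Dedor has a, Ramoli has o. Dedor preserves a here (none of its changes turn any other segment into a), so the proto-segment is *a.
Continuing position by position gives *sareban; check it forward:
Dedor: *sareban
  sareban (rule 1 does not apply)
  sareban → sarepan   [unconditioned shift]
  sarepan → harepan   [debuccalisation]
  harepan (rule 4 does not apply)
  giving Dedor harepan.
Ramoli: start from *sareban.
  rule 1: no change — sareban
  rule 2 (vowel merger): sareban → sorebon
  rule 3: no change — sorebon
  rule 4 (intervocalic lenition): sorebon → sorevon
  ⇒ Ramoli sorevon
No other proto-form is consistent with every reflex, so the reconstruction is *sareban.

*sareban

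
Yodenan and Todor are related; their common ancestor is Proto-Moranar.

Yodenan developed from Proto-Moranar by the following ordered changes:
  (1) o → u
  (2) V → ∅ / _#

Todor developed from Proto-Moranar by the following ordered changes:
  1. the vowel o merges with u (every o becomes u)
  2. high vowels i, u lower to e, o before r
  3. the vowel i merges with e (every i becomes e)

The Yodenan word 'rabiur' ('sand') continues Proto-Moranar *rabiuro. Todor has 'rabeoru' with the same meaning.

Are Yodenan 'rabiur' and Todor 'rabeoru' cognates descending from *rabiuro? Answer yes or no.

Derive the expected Todor reflex of *rabiuro:
Todor: *rabiuro
  rabiuro → rabiuru   [vowel merger]
  rabiuru → rabioru   [pre-rhotic lowering]
  rabioru → rabeoru   [vowel merger]
  giving Todor rabeoru.
Todor 'rabeoru' matches the regular reflex exactly, so the pair is cognate.

yes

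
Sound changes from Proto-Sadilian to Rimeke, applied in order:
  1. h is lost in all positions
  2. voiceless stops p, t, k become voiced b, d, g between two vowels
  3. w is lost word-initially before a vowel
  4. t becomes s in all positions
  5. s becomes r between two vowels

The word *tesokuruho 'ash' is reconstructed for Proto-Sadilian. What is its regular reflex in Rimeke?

seroguruo

Rimeke: *tesokuruho
  tesokuruho → tesokuruo   [h-loss]
  tesokuruo → tesoguruo   [intervocalic voicing]
  tesoguruo (rule 3 does not apply)
  tesoguruo → sesoguruo   [unconditioned shift]
  sesoguruo → seroguruo   [rhotacism]
  giving Rimeke seroguruo.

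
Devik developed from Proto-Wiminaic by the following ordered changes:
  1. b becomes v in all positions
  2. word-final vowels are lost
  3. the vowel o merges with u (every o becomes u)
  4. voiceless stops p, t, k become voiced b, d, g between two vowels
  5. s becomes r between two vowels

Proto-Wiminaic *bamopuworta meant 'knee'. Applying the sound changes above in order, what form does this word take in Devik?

Devik: start from *bamopuworta.
  rule 1 (unconditioned shift): bamopuworta → vamopuworta
  rule 2 (apocope): vamopuworta → vamopuwort
  rule 3 (vowel merger): vamopuwort → vamupuwurt
  rule 4 (intervocalic voicing): vamupuwurt → vamubuwurt
  rule 5: no change — vamubuwurt
  ⇒ Devik vamubuwurt

vamubuwurt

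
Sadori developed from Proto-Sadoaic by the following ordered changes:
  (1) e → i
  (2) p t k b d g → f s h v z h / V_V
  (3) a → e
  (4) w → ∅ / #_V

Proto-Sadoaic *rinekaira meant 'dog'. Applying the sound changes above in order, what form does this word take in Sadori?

riniheire

Sadori: *rinekaira > rinikaira > rinihaira > riniheire  (by vowel merger, intervocalic lenition, vowel merger)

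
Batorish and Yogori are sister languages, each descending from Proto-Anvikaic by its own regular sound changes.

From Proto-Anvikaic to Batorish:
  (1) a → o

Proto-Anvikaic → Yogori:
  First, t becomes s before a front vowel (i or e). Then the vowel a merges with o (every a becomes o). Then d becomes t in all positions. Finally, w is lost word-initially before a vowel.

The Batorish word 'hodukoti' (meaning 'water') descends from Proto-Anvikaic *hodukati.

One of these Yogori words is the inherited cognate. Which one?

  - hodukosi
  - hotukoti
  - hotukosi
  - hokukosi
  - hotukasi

Yogori: *hodukati
  hodukati → hodukasi   [palatalisation]
  hodukasi → hodukosi   [vowel merger]
  hodukosi → hotukosi   [unconditioned shift]
  hotukosi (rule 4 does not apply)
  giving Yogori hotukosi.
The other candidates each miss or misapply at least one Yogori change.

hotukosi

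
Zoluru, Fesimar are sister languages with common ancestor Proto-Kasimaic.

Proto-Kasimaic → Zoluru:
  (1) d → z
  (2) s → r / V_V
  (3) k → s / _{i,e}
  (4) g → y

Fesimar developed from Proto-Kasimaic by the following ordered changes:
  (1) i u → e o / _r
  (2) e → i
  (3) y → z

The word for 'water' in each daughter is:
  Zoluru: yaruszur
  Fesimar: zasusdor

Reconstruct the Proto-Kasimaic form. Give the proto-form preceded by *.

Position 3: Zoluru has r, Fesimar has s. Fesimar preserves s here (none of its changes turn any other segment into s), so the proto-segment is *s.
Position 1: Zoluru has y, Fesimar has z. Taking the neighbouring segments as reconstructed: Zoluru y could go back to *g or *y; Fesimar z could go back to *z or *y — the one source consistent with every daughter is *y.
Verify the candidate proto-form against each daughter:
Zoluru: start from *yasusdur.
  rule 1 (unconditioned shift): yasusdur → yasuszur
  rule 2 (rhotacism): yasuszur → yaruszur
  rule 3: no change — yaruszur
  rule 4: no change — yaruszur
  ⇒ Zoluru yaruszur
Fesimar: start from *yasusdur.
  rule 1 (pre-rhotic lowering): yasusdur → yasusdor
  rule 2: no change — yasusdor
  rule 3 (unconditioned shift): yasusdor → zasusdor
  ⇒ Fesimar zasusdor
*yasusdur is the unique common source.

*yasusdur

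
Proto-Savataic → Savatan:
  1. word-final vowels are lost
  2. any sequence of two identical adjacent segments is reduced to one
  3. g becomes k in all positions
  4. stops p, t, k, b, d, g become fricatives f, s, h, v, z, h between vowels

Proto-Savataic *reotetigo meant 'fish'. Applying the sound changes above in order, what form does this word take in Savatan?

Savatan: *reotetigo
  reotetigo → reotetig   [apocope]
  reotetig (rule 2 does not apply)
  reotetig → reotetik   [unconditioned shift]
  reotetik → reosesik   [intervocalic lenition]
  giving Savatan reosesik.

reosesik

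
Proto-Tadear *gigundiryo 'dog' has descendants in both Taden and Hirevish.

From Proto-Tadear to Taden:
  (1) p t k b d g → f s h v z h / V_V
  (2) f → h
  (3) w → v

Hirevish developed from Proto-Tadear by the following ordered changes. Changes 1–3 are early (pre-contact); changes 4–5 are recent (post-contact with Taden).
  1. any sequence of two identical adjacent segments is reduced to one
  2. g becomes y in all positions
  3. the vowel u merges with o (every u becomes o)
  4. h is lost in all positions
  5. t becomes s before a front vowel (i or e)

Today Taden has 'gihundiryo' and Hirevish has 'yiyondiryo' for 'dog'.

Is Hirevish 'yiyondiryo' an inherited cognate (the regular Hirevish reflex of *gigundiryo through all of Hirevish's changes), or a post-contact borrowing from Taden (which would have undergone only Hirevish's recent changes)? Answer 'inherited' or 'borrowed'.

inherited

If inherited, *gigundiryo would pass through all of Hirevish's changes:
Hirevish: *gigundiryo > yiyundiryo > yiyondiryo  (by unconditioned shift, vowel merger)
If borrowed from Taden 'gihundiryo' after the early changes, it would undergo only the recent ones:
  rule 4 (h-loss): gihundiryo → giundiryo
  rule 5 (palatalisation): no change (giundiryo)
  ⇒ as a loan: giundiryo
Hirevish 'yiyondiryo' matches the inherited outcome exactly, so it is an inherited cognate, not a loan.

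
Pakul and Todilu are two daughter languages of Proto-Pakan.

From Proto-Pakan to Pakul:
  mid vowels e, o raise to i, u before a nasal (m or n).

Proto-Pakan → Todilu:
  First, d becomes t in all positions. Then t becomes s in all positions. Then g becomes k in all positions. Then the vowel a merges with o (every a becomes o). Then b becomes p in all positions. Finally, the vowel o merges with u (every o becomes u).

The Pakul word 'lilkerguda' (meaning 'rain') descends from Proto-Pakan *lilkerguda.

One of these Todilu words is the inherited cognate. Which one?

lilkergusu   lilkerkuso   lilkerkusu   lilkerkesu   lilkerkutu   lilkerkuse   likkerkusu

Todilu: *lilkerguda
  lilkerguda → lilkerguta   [unconditioned shift]
  lilkerguta → lilkergusa   [unconditioned shift]
  lilkergusa → lilkerkusa   [unconditioned shift]
  lilkerkusa → lilkerkuso   [vowel merger]
  lilkerkuso (rule 5 does not apply)
  lilkerkuso → lilkerkusu   [vowel merger]
  giving Todilu lilkerkusu.
Among the options, 'lilkerkusu' alone shows every Todilu change applied in order.

lilkerkusu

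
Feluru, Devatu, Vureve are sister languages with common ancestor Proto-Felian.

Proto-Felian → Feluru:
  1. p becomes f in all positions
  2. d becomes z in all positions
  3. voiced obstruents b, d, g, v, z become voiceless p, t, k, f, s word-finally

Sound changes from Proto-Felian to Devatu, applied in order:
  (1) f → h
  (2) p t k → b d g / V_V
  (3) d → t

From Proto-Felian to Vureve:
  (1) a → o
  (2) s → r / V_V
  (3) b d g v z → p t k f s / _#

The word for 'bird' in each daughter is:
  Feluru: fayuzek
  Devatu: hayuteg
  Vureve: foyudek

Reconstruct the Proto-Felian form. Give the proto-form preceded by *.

*fayudeg

Position 2: Feluru has a, Devatu has a, Vureve has o. Feluru preserves a here (none of its changes turn any other segment into a), so the proto-segment is *a.
Position 5: Feluru has z, Devatu has t, Vureve has d. Vureve preserves d here (none of its changes turn any other segment into d), so the proto-segment is *d.
Position 1: Feluru has f, Devatu has h, Vureve has f. Taking the neighbouring segments as reconstructed: Feluru f could go back to *p or *f; Devatu h could go back to *f or *h; Vureve f can only go back to *f — the one source consistent with every daughter is *f.
This points to *fayudeg. Verify forward in each daughter:
Feluru: *fayudeg
  fayudeg (rule 1 does not apply)
  fayudeg → fayuzeg   [unconditioned shift]
  fayuzeg → fayuzek   [final devoicing]
  giving Feluru fayuzek.
Devatu: *fayudeg > hayudeg > hayuteg  (by unconditioned shift, unconditioned shift)
Vureve: start from *fayudeg.
  rule 1 (vowel merger): fayudeg → foyudeg
  rule 2: no change — foyudeg
  rule 3 (final devoicing): foyudeg → foyudek
  ⇒ Vureve foyudek
*fayudeg is the unique common source.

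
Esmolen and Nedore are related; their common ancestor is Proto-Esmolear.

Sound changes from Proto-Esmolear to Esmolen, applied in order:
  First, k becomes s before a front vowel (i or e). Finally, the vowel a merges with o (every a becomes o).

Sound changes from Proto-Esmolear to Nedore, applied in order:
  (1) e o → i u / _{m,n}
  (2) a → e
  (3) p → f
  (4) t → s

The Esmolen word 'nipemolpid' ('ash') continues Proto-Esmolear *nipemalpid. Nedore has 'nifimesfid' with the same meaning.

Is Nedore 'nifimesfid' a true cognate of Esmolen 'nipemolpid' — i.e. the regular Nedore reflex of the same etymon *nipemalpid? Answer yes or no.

Derive the expected Nedore reflex of *nipemalpid:
Nedore: *nipemalpid > nipimalpid > nipimelpid > nifimelfid  (by pre-nasal raising, vowel merger, unconditioned shift)
The regular Nedore reflex would be 'nifimelfid', but the attested form is 'nifimesfid'. The correspondence is irregular, so they are not cognates (the Nedore form has a different source).

no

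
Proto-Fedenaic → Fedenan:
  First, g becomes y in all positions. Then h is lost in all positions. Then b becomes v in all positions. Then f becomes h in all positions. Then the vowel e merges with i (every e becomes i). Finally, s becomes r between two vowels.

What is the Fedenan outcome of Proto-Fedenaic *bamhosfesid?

Fedenan: *bamhosfesid
  bamhosfesid (rule 1 does not apply)
  bamhosfesid → bamosfesid   [h-loss]
  bamosfesid → vamosfesid   [unconditioned shift]
  vamosfesid → vamoshesid   [unconditioned shift]
  vamoshesid → vamoshisid   [vowel merger]
  vamoshisid → vamoshirid   [rhotacism]
  giving Fedenan vamoshirid.

vamoshirid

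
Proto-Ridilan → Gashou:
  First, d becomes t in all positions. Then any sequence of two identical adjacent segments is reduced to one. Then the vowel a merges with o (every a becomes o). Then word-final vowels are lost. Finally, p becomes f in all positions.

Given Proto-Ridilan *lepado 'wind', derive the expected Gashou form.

Gashou: *lepado > lepato > lepoto > lepot > lefot  (by unconditioned shift, vowel merger, apocope, unconditioned shift)

lefot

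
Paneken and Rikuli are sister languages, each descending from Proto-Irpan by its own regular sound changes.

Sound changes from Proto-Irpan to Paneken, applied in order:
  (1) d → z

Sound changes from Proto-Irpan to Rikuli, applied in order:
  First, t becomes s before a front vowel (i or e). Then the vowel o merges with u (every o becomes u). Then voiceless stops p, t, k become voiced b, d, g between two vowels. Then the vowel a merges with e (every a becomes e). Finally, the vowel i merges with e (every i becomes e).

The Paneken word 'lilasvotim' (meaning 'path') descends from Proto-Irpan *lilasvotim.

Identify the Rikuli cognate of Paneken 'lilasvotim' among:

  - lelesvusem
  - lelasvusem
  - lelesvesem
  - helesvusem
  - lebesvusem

Rikuli: *lilasvotim > lilasvosim > lilasvusim > lilesvusim > lelesvusem  (by palatalisation, vowel merger, vowel merger, vowel merger)
The other candidates each miss or misapply at least one Rikuli change.

lelesvusem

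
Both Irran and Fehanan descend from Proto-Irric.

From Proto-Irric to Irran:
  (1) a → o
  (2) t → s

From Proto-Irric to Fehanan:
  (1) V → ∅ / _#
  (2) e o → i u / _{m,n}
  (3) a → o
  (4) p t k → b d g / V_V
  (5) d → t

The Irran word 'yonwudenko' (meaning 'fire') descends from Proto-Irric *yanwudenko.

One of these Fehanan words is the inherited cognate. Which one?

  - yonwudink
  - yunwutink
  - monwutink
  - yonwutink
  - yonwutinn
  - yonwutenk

Fehanan: start from *yanwudenko.
  rule 1 (apocope): yanwudenko → yanwudenk
  rule 2 (pre-nasal raising): yanwudenk → yanwudink
  rule 3 (vowel merger): yanwudink → yonwudink
  rule 4: no change — yonwudink
  rule 5 (unconditioned shift): yonwudink → yonwutink
  ⇒ Fehanan yonwutink

yonwutink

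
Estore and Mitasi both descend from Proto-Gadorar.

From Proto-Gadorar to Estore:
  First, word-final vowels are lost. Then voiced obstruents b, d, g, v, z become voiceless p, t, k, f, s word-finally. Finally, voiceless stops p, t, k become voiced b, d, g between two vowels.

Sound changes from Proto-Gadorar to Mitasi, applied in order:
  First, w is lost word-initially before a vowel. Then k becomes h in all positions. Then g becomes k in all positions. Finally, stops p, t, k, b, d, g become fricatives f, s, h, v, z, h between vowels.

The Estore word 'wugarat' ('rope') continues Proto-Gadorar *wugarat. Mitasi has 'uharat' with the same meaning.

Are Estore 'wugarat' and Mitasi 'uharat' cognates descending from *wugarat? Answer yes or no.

Derive the expected Mitasi reflex of *wugarat:
Mitasi: start from *wugarat.
  rule 1 (glide loss): wugarat → ugarat
  rule 2: no change — ugarat
  rule 3 (unconditioned shift): ugarat → ukarat
  rule 4 (intervocalic lenition): ukarat → uharat
  ⇒ Mitasi uharat
Mitasi 'uharat' matches the regular reflex exactly, so the pair is cognate.

yes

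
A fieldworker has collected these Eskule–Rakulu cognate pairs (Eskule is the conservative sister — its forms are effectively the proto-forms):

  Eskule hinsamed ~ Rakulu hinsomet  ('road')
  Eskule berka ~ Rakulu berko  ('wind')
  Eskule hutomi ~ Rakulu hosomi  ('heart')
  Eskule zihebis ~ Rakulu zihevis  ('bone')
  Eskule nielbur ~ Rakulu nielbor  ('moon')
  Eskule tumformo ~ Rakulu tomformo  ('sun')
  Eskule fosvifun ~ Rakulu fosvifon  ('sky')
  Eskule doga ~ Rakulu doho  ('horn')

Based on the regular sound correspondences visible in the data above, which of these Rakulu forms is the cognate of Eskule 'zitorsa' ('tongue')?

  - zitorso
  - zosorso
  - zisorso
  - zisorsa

zisorso

hutomi ~ hosomi — Eskule t corresponds to Rakulu s between vowels (before a back vowel).
berka ~ berko, doga ~ doho — Eskule a corresponds to Rakulu o word-finally.
Applying these to Eskule 'zitorsa':
  zitorsa → zisorsa   (t→s between vowels (before a back vowel))
  zisorsa → zisorso   (a→o word-finally)
So the Rakulu cognate is 'zisorso'.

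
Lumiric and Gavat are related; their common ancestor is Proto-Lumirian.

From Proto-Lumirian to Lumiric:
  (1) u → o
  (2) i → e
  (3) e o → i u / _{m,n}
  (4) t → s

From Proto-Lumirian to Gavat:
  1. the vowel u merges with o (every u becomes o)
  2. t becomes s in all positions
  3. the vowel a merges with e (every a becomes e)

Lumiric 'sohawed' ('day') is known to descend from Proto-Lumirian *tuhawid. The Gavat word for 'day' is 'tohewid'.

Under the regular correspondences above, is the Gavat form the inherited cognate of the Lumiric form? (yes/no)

no

Derive the expected Gavat reflex of *tuhawid:
Gavat: *tuhawid > tohawid > sohawid > sohewid  (by vowel merger, unconditioned shift, vowel merger)
The regular Gavat reflex would be 'sohewid', but the attested form is 'tohewid'. The correspondence is irregular, so they are not cognates (the Gavat form has a different source).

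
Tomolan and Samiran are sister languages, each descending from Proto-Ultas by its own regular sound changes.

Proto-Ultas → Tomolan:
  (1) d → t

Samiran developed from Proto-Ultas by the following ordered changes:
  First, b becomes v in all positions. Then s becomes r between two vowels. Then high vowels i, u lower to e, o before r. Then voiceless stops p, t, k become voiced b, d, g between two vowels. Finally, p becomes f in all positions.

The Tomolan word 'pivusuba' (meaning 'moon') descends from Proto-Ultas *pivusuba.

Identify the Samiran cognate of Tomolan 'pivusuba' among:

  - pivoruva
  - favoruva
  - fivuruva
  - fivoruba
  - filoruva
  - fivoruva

fivoruva

Samiran: *pivusuba > pivusuva > pivuruva > pivoruva > fivoruva  (by unconditioned shift, rhotacism, pre-rhotic lowering, unconditioned shift)
Only 'fivoruva' matches the regular Samiran development of *pivusuba.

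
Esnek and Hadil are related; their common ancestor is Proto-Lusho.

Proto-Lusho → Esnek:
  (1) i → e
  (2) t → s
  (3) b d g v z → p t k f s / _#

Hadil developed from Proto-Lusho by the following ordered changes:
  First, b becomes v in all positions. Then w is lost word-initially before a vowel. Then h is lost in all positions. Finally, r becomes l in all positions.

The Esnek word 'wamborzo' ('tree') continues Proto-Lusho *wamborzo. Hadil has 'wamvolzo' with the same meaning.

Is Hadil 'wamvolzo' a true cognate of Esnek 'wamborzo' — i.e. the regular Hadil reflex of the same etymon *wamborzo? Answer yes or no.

Derive the expected Hadil reflex of *wamborzo:
Hadil: *wamborzo
  wamborzo → wamvorzo   [unconditioned shift]
  wamvorzo → amvorzo   [glide loss]
  amvorzo (rule 3 does not apply)
  amvorzo → amvolzo   [unconditioned shift]
  giving Hadil amvolzo.
The regular Hadil reflex would be 'amvolzo', but the attested form is 'wamvolzo'. The correspondence is irregular, so they are not cognates (the Hadil form has a different source).

no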